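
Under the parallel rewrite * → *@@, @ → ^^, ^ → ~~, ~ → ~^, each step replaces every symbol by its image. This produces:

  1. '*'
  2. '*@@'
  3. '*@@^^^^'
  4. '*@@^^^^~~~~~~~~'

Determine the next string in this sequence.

*@@^^^^~~~~~~~~~^~^~^~^~^~^~^~^

Replace each of the 15 characters of *@@^^^^~~~~~~~~ in place — *@@ ^^ ^^ ~~ ~~ ~~ ~~ ~^ ~^ ~^ ~^ ~^ ~^ ~^ ~^ — and concatenate.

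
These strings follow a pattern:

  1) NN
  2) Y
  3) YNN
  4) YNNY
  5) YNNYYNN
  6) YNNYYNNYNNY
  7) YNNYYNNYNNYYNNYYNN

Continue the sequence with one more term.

Each term (from the third on) is the previous term followed by the one before it: term 3 = Y·NN = YNN.
Continuing: YNNYYNNYNNYYNNYYNN · YNNYYNNYNNY gives term 8.

YNNYYNNYNNYYNNYYNNYNNYYNNYNNY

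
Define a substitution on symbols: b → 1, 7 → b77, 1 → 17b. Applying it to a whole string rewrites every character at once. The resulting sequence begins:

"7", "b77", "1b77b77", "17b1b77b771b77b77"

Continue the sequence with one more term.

17bb77117b1b77b771b77b7717b1b77b771b77b77

φ(17b1b77b771b77b77) expands symbol-by-symbol to 17b b77 1 17b 1 b77 b77 1 b77 b77 17b 1 b77 b77 1 b77 b77; joining the 17 pieces gives the next term.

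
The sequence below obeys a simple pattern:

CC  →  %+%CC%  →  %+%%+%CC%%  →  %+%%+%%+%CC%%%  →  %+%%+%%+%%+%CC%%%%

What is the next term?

s(k+1) = %+%·s(k)·%, so each term gains %+% as a prefix and % as a suffix.
Applying this once more to %+%%+%%+%%+%CC%%%%:

%+%%+%%+%%+%%+%CC%%%%%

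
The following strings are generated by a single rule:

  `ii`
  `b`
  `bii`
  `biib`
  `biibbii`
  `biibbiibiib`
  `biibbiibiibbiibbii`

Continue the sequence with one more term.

biibbiibiibbiibbiibiibbiibiib

From term 3 onward, concatenate the last term with the second-to-last: b·ii = bii, bii·b = biib, …
So term 8 is biibbiibiibbiibbii·biibbiibiib.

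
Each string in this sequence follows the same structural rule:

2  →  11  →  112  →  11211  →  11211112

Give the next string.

1121111211211

This is a Fibonacci-style word recurrence s(k) = s(k−1)·s(k−2): e.g. 11·2 = 112.
Continuing: 11211112 · 11211 gives term 6.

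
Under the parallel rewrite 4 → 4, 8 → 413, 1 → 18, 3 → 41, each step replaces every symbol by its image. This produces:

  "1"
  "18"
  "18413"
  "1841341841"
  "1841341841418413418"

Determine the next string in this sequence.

Replace each of the 19 characters of 1841341841418413418 in place — 18 413 4 18 41 4 18 413 4 18 4 18 413 4 18 41 4 18 413 — and concatenate.

184134184141841341841841341841418413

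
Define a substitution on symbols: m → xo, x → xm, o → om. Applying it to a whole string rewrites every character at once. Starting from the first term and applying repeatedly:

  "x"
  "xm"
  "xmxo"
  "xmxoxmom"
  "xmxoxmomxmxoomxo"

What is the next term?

xmxoxmomxmxoomxoxmxoxmomomxoxmom

Replace each of the 16 characters of xmxoxmomxmxoomxo in place — xm xo xm om xm xo om xo xm xo xm om om xo xm om — and concatenate.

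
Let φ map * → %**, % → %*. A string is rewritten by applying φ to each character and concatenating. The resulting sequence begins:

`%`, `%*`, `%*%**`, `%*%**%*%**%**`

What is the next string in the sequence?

φ(%*%**%*%**%**) expands symbol-by-symbol to %* %** %* %** %** %* %** %* %** %** %* %** %**; joining the 13 pieces gives the next term.

%*%**%*%**%**%*%**%*%**%**%*%**%**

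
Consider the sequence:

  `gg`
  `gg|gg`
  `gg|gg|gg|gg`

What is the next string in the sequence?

gg|gg|gg|gg|gg|gg|gg|gg

Each string is two copies of the previous one joined by '|'.
One more doubling of gg|gg|gg|gg gives the answer.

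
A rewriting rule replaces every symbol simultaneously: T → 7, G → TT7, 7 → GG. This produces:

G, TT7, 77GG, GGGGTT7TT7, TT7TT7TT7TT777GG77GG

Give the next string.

Rewriting the 20 symbols of TT7TT7TT7TT777GG77GG one by one yields 7 7 GG 7 7 GG 7 7 GG 7 7 GG GG GG TT7 TT7 GG GG TT7 TT7; concatenated:

77GG77GG77GG77GGGGGGTT7TT7GGGGTT7TT7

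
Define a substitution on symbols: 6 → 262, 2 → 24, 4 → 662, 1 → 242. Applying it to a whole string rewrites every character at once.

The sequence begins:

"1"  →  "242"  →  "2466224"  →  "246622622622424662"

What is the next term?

Rewriting the 18 symbols of 246622622622424662 one by one yields 24 662 262 262 24 24 262 24 24 262 24 24 662 24 662 262 262 24; concatenated:

246622622622424262242426224246622466226226224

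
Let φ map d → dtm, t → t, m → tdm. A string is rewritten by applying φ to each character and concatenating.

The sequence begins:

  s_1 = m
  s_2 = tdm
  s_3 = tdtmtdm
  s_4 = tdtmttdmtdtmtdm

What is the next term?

Replace each of the 15 characters of tdtmttdmtdtmtdm in place — t dtm t tdm t t dtm tdm t dtm t tdm t dtm tdm — and concatenate.

tdtmttdmttdtmtdmtdtmttdmtdtmtdm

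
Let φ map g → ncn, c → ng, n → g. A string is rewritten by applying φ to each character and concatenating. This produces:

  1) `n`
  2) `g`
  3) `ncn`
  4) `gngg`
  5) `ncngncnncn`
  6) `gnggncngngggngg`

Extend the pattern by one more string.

Rewriting the 15 symbols of gnggncngngggngg one by one yields ncn g ncn ncn g ng g ncn g ncn ncn ncn g ncn ncn; concatenated:

ncngncnncngnggncngncnncnncngncnncn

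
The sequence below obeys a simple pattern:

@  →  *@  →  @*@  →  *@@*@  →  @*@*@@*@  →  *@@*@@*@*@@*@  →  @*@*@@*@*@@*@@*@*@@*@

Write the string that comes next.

*@@*@@*@*@@*@@*@*@@*@*@@*@@*@*@@*@

From term 3 onward, concatenate the second-to-last term with the last: @·*@ = @*@, *@·@*@ = *@@*@, …
So term 8 is *@@*@@*@*@@*@·@*@*@@*@*@@*@@*@*@@*@.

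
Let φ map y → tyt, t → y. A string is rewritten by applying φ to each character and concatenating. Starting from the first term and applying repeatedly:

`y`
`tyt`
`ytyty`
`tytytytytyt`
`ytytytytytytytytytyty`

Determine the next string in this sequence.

Replace each of the 21 characters of ytytytytytytytytytyty in place — tyt y tyt y tyt y tyt y tyt y tyt y tyt y tyt y tyt y tyt y tyt — and concatenate.

tytytytytytytytytytytytytytytytytytytytytyt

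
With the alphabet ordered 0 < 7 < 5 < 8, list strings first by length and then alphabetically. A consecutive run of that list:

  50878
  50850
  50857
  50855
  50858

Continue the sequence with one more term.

Find the rightmost character of 50858 below 8, bump it to the next letter, and reset everything to its right to 0.

50880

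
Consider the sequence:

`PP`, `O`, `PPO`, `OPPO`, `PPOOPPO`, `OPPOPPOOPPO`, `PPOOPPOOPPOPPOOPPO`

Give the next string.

OPPOPPOOPPOPPOOPPOOPPOPPOOPPO

This is a Fibonacci-style word recurrence s(k) = s(k−2)·s(k−1): e.g. PP·O = PPO.
Continuing: OPPOPPOOPPO · PPOOPPOOPPOPPOOPPO gives term 8.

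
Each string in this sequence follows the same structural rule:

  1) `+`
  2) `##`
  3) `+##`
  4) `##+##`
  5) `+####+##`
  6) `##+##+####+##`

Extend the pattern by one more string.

Each term (from the third on) is the two preceding terms concatenated in order: term 3 = +·## = +##.
Continuing: +####+## · ##+##+####+## gives term 7.

+####+####+##+####+##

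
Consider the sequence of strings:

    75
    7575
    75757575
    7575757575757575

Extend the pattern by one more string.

s(k+1) = s(k)·s(k) — each term doubles the last.
So the next term is two copies of 7575757575757575.

75757575757575757575757575757575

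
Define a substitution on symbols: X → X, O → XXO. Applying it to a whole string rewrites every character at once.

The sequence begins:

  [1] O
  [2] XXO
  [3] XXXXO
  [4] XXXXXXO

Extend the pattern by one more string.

XXXXXXXXO

Apply φ to XXXXXXO symbol by symbol: X→X, X→X, X→X, X→X, X→X, X→X, O→XXO; joined: X X X X X X XXO.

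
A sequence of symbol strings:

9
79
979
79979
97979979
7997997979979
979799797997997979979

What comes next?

From term 3 onward, concatenate the second-to-last term with the last: 9·79 = 979, 79·979 = 79979, …
Continuing: 7997997979979 · 979799797997997979979 gives term 8.

7997997979979979799797997997979979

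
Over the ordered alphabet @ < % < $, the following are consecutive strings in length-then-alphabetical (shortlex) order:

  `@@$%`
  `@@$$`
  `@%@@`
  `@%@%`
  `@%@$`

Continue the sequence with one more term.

Treat @%@$ as a base-3 numeral over the given alphabet and add one, carrying through any trailing $'s.

@%%@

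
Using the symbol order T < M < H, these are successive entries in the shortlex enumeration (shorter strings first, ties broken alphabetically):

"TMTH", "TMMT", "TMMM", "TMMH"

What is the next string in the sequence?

Treat TMMH as a base-3 numeral over the given alphabet and add one, carrying through any trailing H's.

TMHT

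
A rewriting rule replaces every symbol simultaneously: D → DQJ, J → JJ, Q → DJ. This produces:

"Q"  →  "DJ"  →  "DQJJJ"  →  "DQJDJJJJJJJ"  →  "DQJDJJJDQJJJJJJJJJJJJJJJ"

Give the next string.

φ(DQJDJJJDQJJJJJJJJJJJJJJJ) expands symbol-by-symbol to DQJ DJ JJ DQJ JJ JJ JJ DQJ DJ JJ JJ JJ JJ JJ JJ JJ JJ JJ JJ JJ JJ JJ JJ JJ; joining the 24 pieces gives the next term.

DQJDJJJDQJJJJJJJDQJDJJJJJJJJJJJJJJJJJJJJJJJJJJJJJJJ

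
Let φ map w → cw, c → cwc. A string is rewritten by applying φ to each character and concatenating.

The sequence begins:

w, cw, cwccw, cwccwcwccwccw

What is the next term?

cwccwcwccwccwcwccwcwccwccwcwccwccw

Replace each of the 13 characters of cwccwcwccwccw in place — cwc cw cwc cwc cw cwc cw cwc cwc cw cwc cwc cw — and concatenate.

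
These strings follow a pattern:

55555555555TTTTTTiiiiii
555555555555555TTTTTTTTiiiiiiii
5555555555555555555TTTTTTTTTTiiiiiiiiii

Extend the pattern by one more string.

Term n consists of 4n+3 5's, followed by 2n+2 T's, followed by 2n+2 i's, where the shown terms are n = 2, 3, 4.
At n = 5 the blocks have lengths 23, 12, 12.

55555555555555555555555TTTTTTTTTTTTiiiiiiiiiiii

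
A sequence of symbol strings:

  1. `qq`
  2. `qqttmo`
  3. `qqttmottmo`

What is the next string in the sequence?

qqttmottmottmo

Every step adds ttmo to the end: s(k+1) = s(k)·ttmo.
One more step from qqttmottmo gives the answer.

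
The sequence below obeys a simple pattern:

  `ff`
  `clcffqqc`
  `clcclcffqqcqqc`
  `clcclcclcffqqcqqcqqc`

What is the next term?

clcclcclcclcffqqcqqcqqcqqc

Each term wraps the previous one in clc on the left and qqc on the right.
One more step from clcclcclcffqqcqqcqqc gives the answer.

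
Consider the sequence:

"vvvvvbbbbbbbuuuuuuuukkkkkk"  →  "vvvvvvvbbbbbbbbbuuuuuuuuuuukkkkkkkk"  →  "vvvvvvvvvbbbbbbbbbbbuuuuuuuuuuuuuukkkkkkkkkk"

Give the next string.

Each string has the form v^{2n-1} b^{2n+1} u^{3n-1} k^{2n}, where the shown terms are n = 3, 4, 5.
At n = 6 the blocks have lengths 11, 13, 17, 12.

vvvvvvvvvvvbbbbbbbbbbbbbuuuuuuuuuuuuuuuuukkkkkkkkkkkk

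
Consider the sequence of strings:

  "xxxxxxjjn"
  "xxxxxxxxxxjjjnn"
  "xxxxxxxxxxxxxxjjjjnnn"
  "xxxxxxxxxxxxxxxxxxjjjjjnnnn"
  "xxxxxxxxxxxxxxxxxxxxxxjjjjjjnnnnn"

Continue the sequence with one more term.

Each string has the form x^{4n-2} j^{n} n^{n-1}, where the shown terms are n = 2, 3, 4, 5, 6.
At n = 7 the blocks have lengths 26, 7, 6.

xxxxxxxxxxxxxxxxxxxxxxxxxxjjjjjjjnnnnnn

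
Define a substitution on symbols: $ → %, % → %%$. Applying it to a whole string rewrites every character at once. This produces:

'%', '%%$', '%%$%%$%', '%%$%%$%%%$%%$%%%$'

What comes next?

%%$%%$%%%$%%$%%%$%%$%%$%%%$%%$%%%$%%$%%$%

Applying the rule to each of the 17 symbols of %%$%%$%%%$%%$%%%$ gives the pieces %%$ %%$ % %%$ %%$ % %%$ %%$ %%$ % %%$ %%$ % %%$ %%$ %%$ %, which concatenate to the answer.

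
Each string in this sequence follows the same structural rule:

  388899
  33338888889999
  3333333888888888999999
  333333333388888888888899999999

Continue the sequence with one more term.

33333333333338888888888888889999999999

Term n consists of 3n-2 3's, followed by 3n 8's, followed by 2n 9's (n = 1, 2, …).
At n = 5 the blocks have lengths 13, 15, 10.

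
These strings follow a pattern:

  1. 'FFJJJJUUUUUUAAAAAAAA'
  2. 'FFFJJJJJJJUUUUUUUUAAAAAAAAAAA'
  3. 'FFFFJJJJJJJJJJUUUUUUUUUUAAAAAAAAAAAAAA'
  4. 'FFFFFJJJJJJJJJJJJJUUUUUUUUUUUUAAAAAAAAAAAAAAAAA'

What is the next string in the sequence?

FFFFFFJJJJJJJJJJJJJJJJUUUUUUUUUUUUUUAAAAAAAAAAAAAAAAAAAA

Term n consists of n F's, followed by 3n-2 J's, followed by 2n+2 U's, followed by 3n+2 A's, where the shown terms are n = 2, 3, 4, 5.
At n = 6 the blocks have lengths 6, 16, 14, 20.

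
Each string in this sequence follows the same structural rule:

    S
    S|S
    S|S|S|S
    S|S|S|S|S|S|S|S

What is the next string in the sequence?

S|S|S|S|S|S|S|S|S|S|S|S|S|S|S|S

s(k+1) = s(k)·|·s(k) — each term doubles the last with '|' between the halves.
So the next term is two copies of S|S|S|S|S|S|S|S with '|' between the halves.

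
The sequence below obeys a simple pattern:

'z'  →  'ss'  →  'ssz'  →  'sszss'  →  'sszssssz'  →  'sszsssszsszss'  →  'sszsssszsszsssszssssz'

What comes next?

sszsssszsszsssszsssszsszsssszsszss

This is a Fibonacci-style word recurrence s(k) = s(k−1)·s(k−2): e.g. ss·z = ssz.
Continuing: sszsssszsszsssszssssz · sszsssszsszss gives term 8.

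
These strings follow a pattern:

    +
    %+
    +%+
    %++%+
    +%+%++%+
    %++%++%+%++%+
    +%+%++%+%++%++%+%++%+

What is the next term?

From term 3 onward, concatenate the second-to-last term with the last: +·%+ = +%+, %+·+%+ = %++%+, …
Continuing: %++%++%+%++%+ · +%+%++%+%++%++%+%++%+ gives term 8.

%++%++%+%++%++%+%++%+%++%++%+%++%+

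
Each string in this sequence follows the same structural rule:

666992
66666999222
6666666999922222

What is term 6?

6666666666666999999922222222222

The n-th term is 2n+1 6's then n+1 9's then 2n-1 2's (n = 1, 2, …).
For term 6, n = 6, so the run lengths are 13, 7, 11.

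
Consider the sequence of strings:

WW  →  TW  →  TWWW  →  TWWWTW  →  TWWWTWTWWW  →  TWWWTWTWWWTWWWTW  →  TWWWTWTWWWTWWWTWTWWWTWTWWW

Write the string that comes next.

This is a Fibonacci-style word recurrence s(k) = s(k−1)·s(k−2): e.g. TW·WW = TWWW.
So term 8 is TWWWTWTWWWTWWWTWTWWWTWTWWW·TWWWTWTWWWTWWWTW.

TWWWTWTWWWTWWWTWTWWWTWTWWWTWWWTWTWWWTWWWTW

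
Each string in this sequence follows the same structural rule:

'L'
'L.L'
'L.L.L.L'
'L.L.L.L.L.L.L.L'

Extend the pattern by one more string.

L.L.L.L.L.L.L.L.L.L.L.L.L.L.L.L

Each string is two copies of the previous one joined by '.'.
One more doubling of L.L.L.L.L.L.L.L gives the answer.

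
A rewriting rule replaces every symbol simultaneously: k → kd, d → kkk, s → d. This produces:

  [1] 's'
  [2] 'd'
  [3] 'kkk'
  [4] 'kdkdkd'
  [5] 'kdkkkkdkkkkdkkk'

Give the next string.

Rewriting the 15 symbols of kdkkkkdkkkkdkkk one by one yields kd kkk kd kd kd kd kkk kd kd kd kd kkk kd kd kd; concatenated:

kdkkkkdkdkdkdkkkkdkdkdkdkkkkdkdkd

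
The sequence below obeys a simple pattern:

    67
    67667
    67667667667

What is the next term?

s(k+1) = s(k)·6·s(k) — each term doubles the last with '6' between the halves.
Doubling 67667667667 with '6' between the halves:

67667667667667667667667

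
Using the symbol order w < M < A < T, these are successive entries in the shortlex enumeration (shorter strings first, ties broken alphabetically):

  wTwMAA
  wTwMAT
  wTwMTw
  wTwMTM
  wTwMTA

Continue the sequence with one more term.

wTwMTT

Find the rightmost character of wTwMTA below T, bump it to the next letter, and reset everything to its right to w.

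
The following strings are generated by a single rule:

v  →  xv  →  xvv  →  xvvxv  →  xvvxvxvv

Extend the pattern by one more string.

xvvxvxvvxvvxv

This is a Fibonacci-style word recurrence s(k) = s(k−1)·s(k−2): e.g. xv·v = xvv.
The next term joins xvvxvxvv and xvvxv.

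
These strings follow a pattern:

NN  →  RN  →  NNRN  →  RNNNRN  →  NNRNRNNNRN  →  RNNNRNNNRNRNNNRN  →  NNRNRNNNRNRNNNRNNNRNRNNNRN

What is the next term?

RNNNRNNNRNRNNNRNNNRNRNNNRNRNNNRNNNRNRNNNRN

From term 3 onward, concatenate the second-to-last term with the last: NN·RN = NNRN, RN·NNRN = RNNNRN, …
So term 8 is RNNNRNNNRNRNNNRN·NNRNRNNNRNRNNNRNNNRNRNNNRN.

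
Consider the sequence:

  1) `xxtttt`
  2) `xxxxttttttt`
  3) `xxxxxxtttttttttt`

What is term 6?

xxxxxxxxxxxxttttttttttttttttttt

Reading off run lengths: x runs 2, 4, 6; t runs 4, 7, 10 — each is linear in n (n = 1, 2, …).
Setting n = 6 gives 12, 19 characters in each block.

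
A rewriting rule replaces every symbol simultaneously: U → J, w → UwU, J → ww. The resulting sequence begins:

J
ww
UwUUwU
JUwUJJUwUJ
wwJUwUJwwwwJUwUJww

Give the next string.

Rewriting the 18 symbols of wwJUwUJwwwwJUwUJww one by one yields UwU UwU ww J UwU J ww UwU UwU UwU UwU ww J UwU J ww UwU UwU; concatenated:

UwUUwUwwJUwUJwwUwUUwUUwUUwUwwJUwUJwwUwUUwU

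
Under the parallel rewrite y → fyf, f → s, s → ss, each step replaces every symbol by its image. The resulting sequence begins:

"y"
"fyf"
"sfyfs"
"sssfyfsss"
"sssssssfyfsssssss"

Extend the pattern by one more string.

Rewriting the 17 symbols of sssssssfyfsssssss one by one yields ss ss ss ss ss ss ss s fyf s ss ss ss ss ss ss ss; concatenated:

sssssssssssssssfyfsssssssssssssss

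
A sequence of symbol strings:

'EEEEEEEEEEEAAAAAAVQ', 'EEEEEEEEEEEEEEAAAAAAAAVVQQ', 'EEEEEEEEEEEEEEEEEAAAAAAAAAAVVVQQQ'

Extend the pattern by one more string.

EEEEEEEEEEEEEEEEEEEEAAAAAAAAAAAAVVVVQQQQ

The n-th term is 3n+2 E's then 2n A's then n-2 V's then n-2 Q's, where the shown terms are n = 3, 4, 5.
For the next term, n = 6, so the run lengths are 20, 12, 4, 4.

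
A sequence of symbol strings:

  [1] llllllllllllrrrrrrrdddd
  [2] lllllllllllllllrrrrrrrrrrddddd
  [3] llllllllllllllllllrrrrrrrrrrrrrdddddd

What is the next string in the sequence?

Term n consists of 3n+3 l's, followed by 3n-2 r's, followed by n+1 d's, where the shown terms are n = 3, 4, 5.
Setting n = 6 gives 21, 16, 7 characters in each block.

lllllllllllllllllllllrrrrrrrrrrrrrrrrddddddd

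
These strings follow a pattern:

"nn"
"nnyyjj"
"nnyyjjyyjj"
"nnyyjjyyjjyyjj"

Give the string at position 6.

Every step adds yyjj to the end: s(k+1) = s(k)·yyjj.
From nnyyjjyyjjyyjj, 2 further steps: nnyyjjyyjjyyjj → nnyyjjyyjjyyjjyyjj → (answer).

nnyyjjyyjjyyjjyyjjyyjj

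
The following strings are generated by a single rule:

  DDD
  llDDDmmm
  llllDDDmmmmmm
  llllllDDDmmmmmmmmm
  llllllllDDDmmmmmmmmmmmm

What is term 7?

llllllllllllDDDmmmmmmmmmmmmmmmmmm

s(k+1) = ll·s(k)·mmm, so each term gains ll as a prefix and mmm as a suffix.
From llllllllDDDmmmmmmmmmmmm, 2 further steps: llllllllDDDmmmmmmmmmmmm → llllllllllDDDmmmmmmmmmmmmmmm → (answer).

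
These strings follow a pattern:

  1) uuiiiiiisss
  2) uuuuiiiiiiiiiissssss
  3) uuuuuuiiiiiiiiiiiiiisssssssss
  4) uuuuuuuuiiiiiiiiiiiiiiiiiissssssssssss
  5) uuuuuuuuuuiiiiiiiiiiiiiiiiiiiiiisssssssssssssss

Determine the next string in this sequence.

Term n consists of 2n u's, followed by 4n+2 i's, followed by 3n s's (n = 1, 2, …).
Setting n = 6 gives 12, 26, 18 characters in each block.

uuuuuuuuuuuuiiiiiiiiiiiiiiiiiiiiiiiiiissssssssssssssssss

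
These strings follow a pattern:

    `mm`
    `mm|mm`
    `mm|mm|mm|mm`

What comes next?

mm|mm|mm|mm|mm|mm|mm|mm

Each string is two copies of the previous one joined by '|'.
So the next term is two copies of mm|mm|mm|mm with '|' between the halves.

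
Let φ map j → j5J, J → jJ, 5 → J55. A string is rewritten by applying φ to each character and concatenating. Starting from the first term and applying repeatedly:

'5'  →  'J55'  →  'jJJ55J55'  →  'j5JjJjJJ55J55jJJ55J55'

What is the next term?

Applying the rule to each of the 21 symbols of j5JjJjJJ55J55jJJ55J55 gives the pieces j5J J55 jJ j5J jJ j5J jJ jJ J55 J55 jJ J55 J55 j5J jJ jJ J55 J55 jJ J55 J55, which concatenate to the answer.

j5JJ55jJj5JjJj5JjJjJJ55J55jJJ55J55j5JjJjJJ55J55jJJ55J55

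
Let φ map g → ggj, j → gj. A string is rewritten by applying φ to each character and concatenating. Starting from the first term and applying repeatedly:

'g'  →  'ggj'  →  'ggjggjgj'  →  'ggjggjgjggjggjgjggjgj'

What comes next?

ggjggjgjggjggjgjggjgjggjggjgjggjggjgjggjgjggjggjgjggjgj

Replace each of the 21 characters of ggjggjgjggjggjgjggjgj in place — ggj ggj gj ggj ggj gj ggj gj ggj ggj gj ggj ggj gj ggj gj ggj ggj gj ggj gj — and concatenate.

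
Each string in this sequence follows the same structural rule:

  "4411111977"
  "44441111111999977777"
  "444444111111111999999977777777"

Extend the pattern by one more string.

4444444411111111111999999999977777777777

Each string has the form 4^{2n} 1^{2n+3} 9^{3n-2} 7^{3n-1} (n = 1, 2, …).
At n = 4 the blocks have lengths 8, 11, 10, 11.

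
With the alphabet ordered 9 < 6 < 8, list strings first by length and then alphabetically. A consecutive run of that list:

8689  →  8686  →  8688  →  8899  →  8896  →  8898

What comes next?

8869

Treat 8898 as a base-3 numeral over the given alphabet and add one, carrying through any trailing 8's.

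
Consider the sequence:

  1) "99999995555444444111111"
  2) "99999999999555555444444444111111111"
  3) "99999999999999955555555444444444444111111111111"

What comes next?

Reading off run lengths: 9 runs 7, 11, 15; 5 runs 4, 6, 8; 4 runs 6, 9, 12; 1 runs 6, 9, 12 — each is linear in n (n = 1, 2, …).
At n = 4 the blocks have lengths 19, 10, 15, 15.

99999999999999999995555555555444444444444444111111111111111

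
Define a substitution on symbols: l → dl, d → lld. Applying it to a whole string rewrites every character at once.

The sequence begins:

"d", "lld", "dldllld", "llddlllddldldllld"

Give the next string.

Replace each of the 17 characters of llddlllddldldllld in place — dl dl lld lld dl dl dl lld lld dl lld dl lld dl dl dl lld — and concatenate.

dldllldllddldldllldllddlllddlllddldldllld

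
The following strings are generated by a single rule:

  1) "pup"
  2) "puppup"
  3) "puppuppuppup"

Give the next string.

Every step duplicates the string.
Doubling puppuppuppup:

puppuppuppuppuppuppuppup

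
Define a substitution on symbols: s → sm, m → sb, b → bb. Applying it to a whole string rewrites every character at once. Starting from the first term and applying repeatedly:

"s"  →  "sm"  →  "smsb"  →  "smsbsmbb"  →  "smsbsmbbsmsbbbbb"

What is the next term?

smsbsmbbsmsbbbbbsmsbsmbbbbbbbbbb

Replace each of the 16 characters of smsbsmbbsmsbbbbb in place — sm sb sm bb sm sb bb bb sm sb sm bb bb bb bb bb — and concatenate.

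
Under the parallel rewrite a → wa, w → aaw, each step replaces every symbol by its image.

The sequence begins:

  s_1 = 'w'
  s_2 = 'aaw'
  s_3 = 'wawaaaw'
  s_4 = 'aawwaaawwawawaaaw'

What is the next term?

wawaaawaawwawawaaawaawwaaawwaaawwawawaaaw

φ(aawwaaawwawawaaaw) expands symbol-by-symbol to wa wa aaw aaw wa wa wa aaw aaw wa aaw wa aaw wa wa wa aaw; joining the 17 pieces gives the next term.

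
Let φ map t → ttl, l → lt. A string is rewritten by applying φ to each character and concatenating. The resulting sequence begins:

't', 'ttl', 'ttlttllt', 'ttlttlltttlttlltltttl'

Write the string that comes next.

ttlttlltttlttlltltttlttlttlltttlttlltltttlltttlttlttllt

Applying the rule to each of the 21 symbols of ttlttlltttlttlltltttl gives the pieces ttl ttl lt ttl ttl lt lt ttl ttl ttl lt ttl ttl lt lt ttl lt ttl ttl ttl lt, which concatenate to the answer.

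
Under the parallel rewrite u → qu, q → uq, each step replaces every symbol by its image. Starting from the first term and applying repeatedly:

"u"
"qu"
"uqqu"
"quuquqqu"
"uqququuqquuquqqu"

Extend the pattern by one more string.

quuquqquuqququuquqququuqquuquqqu

Applying the rule to each of the 16 symbols of uqququuqquuquqqu gives the pieces qu uq uq qu uq qu qu uq uq qu qu uq qu uq uq qu, which concatenate to the answer.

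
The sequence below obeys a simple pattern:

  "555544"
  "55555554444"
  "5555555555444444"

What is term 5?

55555555555555554444444444

Reading off run lengths: 5 runs 4, 7, 10; 4 runs 2, 4, 6 — each is linear in n (n = 1, 2, …).
Setting n = 5 gives 16, 10 characters in each block.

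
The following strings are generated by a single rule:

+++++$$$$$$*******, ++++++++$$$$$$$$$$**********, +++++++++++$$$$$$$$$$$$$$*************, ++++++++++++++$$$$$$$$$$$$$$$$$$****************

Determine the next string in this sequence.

+++++++++++++++++$$$$$$$$$$$$$$$$$$$$$$*******************

Each string has the form +^{3n-1} $^{4n-2} *^{3n+1}, where the shown terms are n = 2, 3, 4, 5.
For the next term, n = 6, so the run lengths are 17, 22, 19.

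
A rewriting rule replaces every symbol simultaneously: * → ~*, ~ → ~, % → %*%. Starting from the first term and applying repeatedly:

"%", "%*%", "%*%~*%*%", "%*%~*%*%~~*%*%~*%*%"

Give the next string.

Rewriting the 19 symbols of %*%~*%*%~~*%*%~*%*% one by one yields %*% ~* %*% ~ ~* %*% ~* %*% ~ ~ ~* %*% ~* %*% ~ ~* %*% ~* %*%; concatenated:

%*%~*%*%~~*%*%~*%*%~~~*%*%~*%*%~~*%*%~*%*%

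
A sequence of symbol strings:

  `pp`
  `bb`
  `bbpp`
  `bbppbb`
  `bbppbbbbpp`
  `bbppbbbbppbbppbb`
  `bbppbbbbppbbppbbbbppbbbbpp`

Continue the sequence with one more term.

bbppbbbbppbbppbbbbppbbbbppbbppbbbbppbbppbb

From term 3 onward, concatenate the last term with the second-to-last: bb·pp = bbpp, bbpp·bb = bbppbb, …
So term 8 is bbppbbbbppbbppbbbbppbbbbpp·bbppbbbbppbbppbb.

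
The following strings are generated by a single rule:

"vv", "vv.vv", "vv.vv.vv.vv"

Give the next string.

s(k+1) = s(k)·.·s(k) — each term doubles the last with '.' between the halves.
One more doubling of vv.vv.vv.vv gives the answer.

vv.vv.vv.vv.vv.vv.vv.vv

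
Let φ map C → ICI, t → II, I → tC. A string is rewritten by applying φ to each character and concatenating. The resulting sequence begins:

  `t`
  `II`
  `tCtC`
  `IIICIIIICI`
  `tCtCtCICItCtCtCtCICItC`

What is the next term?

IIICIIIICIIIICItCICItCIIICIIIICIIIICIIIICItCICItCIIICI

Replace each of the 22 characters of tCtCtCICItCtCtCtCICItC in place — II ICI II ICI II ICI tC ICI tC II ICI II ICI II ICI II ICI tC ICI tC II ICI — and concatenate.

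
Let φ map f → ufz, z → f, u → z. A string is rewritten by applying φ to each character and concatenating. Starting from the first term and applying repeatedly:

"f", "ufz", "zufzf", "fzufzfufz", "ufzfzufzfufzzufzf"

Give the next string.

φ(ufzfzufzfufzzufzf) expands symbol-by-symbol to z ufz f ufz f z ufz f ufz z ufz f f z ufz f ufz; joining the 17 pieces gives the next term.

zufzfufzfzufzfufzzufzffzufzfufz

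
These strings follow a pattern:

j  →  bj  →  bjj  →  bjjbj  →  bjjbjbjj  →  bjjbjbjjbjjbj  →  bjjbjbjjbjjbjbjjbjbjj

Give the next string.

From term 3 onward, concatenate the last term with the second-to-last: bj·j = bjj, bjj·bj = bjjbj, …
So term 8 is bjjbjbjjbjjbjbjjbjbjj·bjjbjbjjbjjbj.

bjjbjbjjbjjbjbjjbjbjjbjjbjbjjbjjbj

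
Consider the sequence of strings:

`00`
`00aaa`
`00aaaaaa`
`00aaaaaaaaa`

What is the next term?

Each term is the previous one with aaa appended.
Applying this once more to 00aaaaaaaaa:

00aaaaaaaaaaaa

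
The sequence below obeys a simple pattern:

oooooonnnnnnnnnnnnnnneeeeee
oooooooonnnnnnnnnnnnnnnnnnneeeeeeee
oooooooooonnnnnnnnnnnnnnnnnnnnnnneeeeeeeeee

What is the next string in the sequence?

oooooooooooonnnnnnnnnnnnnnnnnnnnnnnnnnneeeeeeeeeeee

Term n consists of 2n o's, followed by 4n+3 n's, followed by 2n e's, where the shown terms are n = 3, 4, 5.
At n = 6 the blocks have lengths 12, 27, 12.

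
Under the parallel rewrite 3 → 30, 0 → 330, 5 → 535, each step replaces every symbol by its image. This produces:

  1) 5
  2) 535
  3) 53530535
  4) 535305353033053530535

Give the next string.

φ(535305353033053530535) expands symbol-by-symbol to 535 30 535 30 330 535 30 535 30 330 30 30 330 535 30 535 30 330 535 30 535; joining the 21 pieces gives the next term.

535305353033053530535303303030330535305353033053530535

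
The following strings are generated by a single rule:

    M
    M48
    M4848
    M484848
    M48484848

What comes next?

Each term is the previous one with 48 appended.
One more step from M48484848 gives the answer.

M4848484848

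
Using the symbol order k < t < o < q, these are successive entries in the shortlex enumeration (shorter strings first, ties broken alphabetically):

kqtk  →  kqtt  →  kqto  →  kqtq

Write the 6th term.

kqot

Stepping forward 2 times from kqtq: kqtq → kqok, then the target.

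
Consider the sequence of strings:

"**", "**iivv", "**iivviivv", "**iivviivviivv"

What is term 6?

**iivviivviivviivviivv

Each term is the previous one with iivv appended.
From **iivviivviivv, 2 further steps: **iivviivviivv → **iivviivviivviivv → (answer).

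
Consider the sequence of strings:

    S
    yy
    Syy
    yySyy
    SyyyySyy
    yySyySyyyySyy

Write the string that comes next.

From term 3 onward, concatenate the second-to-last term with the last: S·yy = Syy, yy·Syy = yySyy, …
Continuing: SyyyySyy · yySyySyyyySyy gives term 7.

SyyyySyyyySyySyyyySyy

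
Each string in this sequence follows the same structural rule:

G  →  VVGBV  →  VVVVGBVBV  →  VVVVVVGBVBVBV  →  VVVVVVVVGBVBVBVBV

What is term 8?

Each term wraps the previous one in VV on the left and BV on the right.
From VVVVVVVVGBVBVBVBV, 3 further steps: VVVVVVVVGBVBVBVBV → VVVVVVVVVVGBVBVBVBVBV → VVVVVVVVVVVVGBVBVBVBVBVBV → (answer).

VVVVVVVVVVVVVVGBVBVBVBVBVBVBV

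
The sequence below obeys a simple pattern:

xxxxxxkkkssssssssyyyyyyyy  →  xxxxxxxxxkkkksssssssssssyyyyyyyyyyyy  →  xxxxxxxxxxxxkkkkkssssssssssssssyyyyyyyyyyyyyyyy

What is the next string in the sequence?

xxxxxxxxxxxxxxxkkkkkksssssssssssssssssyyyyyyyyyyyyyyyyyyyy

Reading off run lengths: x runs 6, 9, 12; k runs 3, 4, 5; s runs 8, 11, 14; y runs 8, 12, 16 — each is linear in n, where the shown terms are n = 2, 3, 4.
For the next term, n = 5, so the run lengths are 15, 6, 17, 20.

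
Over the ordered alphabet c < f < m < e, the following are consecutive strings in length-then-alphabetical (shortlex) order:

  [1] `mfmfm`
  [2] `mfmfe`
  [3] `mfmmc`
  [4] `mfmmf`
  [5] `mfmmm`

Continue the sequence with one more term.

Find the rightmost character of mfmmm below e, bump it to the next letter, and reset everything to its right to c.

mfmme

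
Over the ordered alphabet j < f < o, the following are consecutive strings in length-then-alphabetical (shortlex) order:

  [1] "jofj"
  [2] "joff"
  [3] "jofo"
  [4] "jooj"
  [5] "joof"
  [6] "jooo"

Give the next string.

fjjj

The successor of jooo increments the rightmost position that isn't already o and resets every position after it to j.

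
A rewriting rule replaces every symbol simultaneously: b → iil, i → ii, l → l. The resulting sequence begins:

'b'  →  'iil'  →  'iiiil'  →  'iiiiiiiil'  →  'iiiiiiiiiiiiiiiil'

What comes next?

iiiiiiiiiiiiiiiiiiiiiiiiiiiiiiiil

Replace each of the 17 characters of iiiiiiiiiiiiiiiil in place — ii ii ii ii ii ii ii ii ii ii ii ii ii ii ii ii l — and concatenate.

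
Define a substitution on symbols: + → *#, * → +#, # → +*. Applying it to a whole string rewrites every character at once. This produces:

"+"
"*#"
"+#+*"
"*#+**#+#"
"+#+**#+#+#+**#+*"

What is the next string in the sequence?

Rewriting the 16 symbols of +#+**#+#+#+**#+* one by one yields *# +* *# +# +# +* *# +* *# +* *# +# +# +* *# +#; concatenated:

*#+**#+#+#+**#+**#+**#+#+#+**#+#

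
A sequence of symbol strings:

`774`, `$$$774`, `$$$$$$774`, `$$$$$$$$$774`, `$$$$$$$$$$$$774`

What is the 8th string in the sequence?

Each term is the previous one with $$$ prepended.
From $$$$$$$$$$$$774, 3 further steps: $$$$$$$$$$$$774 → $$$$$$$$$$$$$$$774 → $$$$$$$$$$$$$$$$$$774 → (answer).

$$$$$$$$$$$$$$$$$$$$$774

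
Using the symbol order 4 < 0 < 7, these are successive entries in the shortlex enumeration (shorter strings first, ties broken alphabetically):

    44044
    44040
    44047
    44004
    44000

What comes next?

The successor of 44000 increments the rightmost position that isn't already 7 and resets every position after it to 4.

44007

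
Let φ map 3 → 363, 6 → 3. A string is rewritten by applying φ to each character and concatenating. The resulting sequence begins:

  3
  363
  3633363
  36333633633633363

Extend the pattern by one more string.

Rewriting the 17 symbols of 36333633633633363 one by one yields 363 3 363 363 363 3 363 363 3 363 363 3 363 363 363 3 363; concatenated:

36333633633633363363336336333633633633363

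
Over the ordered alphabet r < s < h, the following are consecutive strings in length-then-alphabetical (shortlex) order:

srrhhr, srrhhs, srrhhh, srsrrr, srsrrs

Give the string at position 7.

srsrsr

Advancing 2 positions from srsrrs through srsrrs → srsrrh reaches term 7.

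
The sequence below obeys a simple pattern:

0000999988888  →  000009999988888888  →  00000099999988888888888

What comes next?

0000000999999988888888888888

Each string has the form 0^{n+2} 9^{n+2} 8^{3n-1}, where the shown terms are n = 2, 3, 4.
Setting n = 5 gives 7, 7, 14 characters in each block.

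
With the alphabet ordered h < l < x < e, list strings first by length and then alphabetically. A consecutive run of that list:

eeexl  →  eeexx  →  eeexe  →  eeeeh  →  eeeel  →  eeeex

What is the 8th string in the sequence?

hhhhhh

Advancing 2 positions from eeeex through eeeex → eeeee reaches term 8.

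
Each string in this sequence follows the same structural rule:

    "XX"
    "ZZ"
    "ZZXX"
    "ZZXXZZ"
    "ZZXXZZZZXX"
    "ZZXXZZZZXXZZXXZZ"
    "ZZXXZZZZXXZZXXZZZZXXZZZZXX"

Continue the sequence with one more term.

From term 3 onward, concatenate the last term with the second-to-last: ZZ·XX = ZZXX, ZZXX·ZZ = ZZXXZZ, …
Continuing: ZZXXZZZZXXZZXXZZZZXXZZZZXX · ZZXXZZZZXXZZXXZZ gives term 8.

ZZXXZZZZXXZZXXZZZZXXZZZZXXZZXXZZZZXXZZXXZZ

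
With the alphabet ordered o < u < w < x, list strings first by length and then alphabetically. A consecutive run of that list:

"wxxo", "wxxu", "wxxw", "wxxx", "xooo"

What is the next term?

The successor of xooo increments the rightmost position that isn't already x and resets every position after it to o.

xoou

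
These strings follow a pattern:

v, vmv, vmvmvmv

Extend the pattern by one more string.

Every step duplicates the string with 'm' between the halves.
Doubling vmvmvmv with 'm' between the halves:

vmvmvmvmvmvmvmv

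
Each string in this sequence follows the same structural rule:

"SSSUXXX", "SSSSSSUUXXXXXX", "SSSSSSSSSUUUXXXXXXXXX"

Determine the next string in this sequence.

Term n consists of 3n S's, followed by n U's, followed by 3n X's (n = 1, 2, …).
At n = 4 the blocks have lengths 12, 4, 12.

SSSSSSSSSSSSUUUUXXXXXXXXXXXX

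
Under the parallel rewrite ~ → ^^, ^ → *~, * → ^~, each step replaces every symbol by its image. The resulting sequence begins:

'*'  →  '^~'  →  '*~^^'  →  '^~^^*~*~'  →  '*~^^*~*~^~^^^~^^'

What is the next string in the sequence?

Replace each of the 16 characters of *~^^*~*~^~^^^~^^ in place — ^~ ^^ *~ *~ ^~ ^^ ^~ ^^ *~ ^^ *~ *~ *~ ^^ *~ *~ — and concatenate.

^~^^*~*~^~^^^~^^*~^^*~*~*~^^*~*~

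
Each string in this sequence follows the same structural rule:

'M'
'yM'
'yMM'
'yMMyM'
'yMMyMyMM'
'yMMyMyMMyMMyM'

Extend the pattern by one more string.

Each term (from the third on) is the previous term followed by the one before it: term 3 = yM·M = yMM.
So term 7 is yMMyMyMMyMMyM·yMMyMyMM.

yMMyMyMMyMMyMyMMyMyMM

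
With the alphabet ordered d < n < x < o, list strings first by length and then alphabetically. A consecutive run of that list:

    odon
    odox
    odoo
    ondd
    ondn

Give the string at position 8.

Continuing the enumeration 3 steps past ondn: ondn → ondx → ondo → (answer).

onnd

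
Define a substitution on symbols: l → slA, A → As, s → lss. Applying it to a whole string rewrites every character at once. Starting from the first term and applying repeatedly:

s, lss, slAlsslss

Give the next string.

Apply φ to slAlsslss symbol by symbol: s→lss, l→slA, A→As, l→slA, s→lss, s→lss, l→slA, s→lss, s→lss; joined: lss slA As slA lss lss slA lss lss.

lssslAAsslAlsslssslAlsslss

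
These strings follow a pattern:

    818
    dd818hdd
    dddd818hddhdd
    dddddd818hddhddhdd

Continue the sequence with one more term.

s(k+1) = dd·s(k)·hdd, so each term gains dd as a prefix and hdd as a suffix.
Applying this once more to dddddd818hddhddhdd:

dddddddd818hddhddhddhdd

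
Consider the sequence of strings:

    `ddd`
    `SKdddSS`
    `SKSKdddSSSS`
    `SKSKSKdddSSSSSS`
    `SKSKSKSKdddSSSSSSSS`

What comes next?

s(k+1) = SK·s(k)·SS, so each term gains SK as a prefix and SS as a suffix.
Applying this once more to SKSKSKSKdddSSSSSSSS:

SKSKSKSKSKdddSSSSSSSSSS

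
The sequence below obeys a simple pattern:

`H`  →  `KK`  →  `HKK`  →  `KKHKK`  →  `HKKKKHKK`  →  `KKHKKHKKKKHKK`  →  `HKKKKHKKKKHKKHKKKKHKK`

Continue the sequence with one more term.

Each term (from the third on) is the two preceding terms concatenated in order: term 3 = H·KK = HKK.
The next term joins KKHKKHKKKKHKK and HKKKKHKKKKHKKHKKKKHKK.

KKHKKHKKKKHKKHKKKKHKKKKHKKHKKKKHKK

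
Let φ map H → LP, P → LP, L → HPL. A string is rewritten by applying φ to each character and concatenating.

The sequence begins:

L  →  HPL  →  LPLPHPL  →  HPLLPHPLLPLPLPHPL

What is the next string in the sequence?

LPLPHPLHPLLPLPLPHPLHPLLPHPLLPHPLLPLPLPHPL

Applying the rule to each of the 17 symbols of HPLLPHPLLPLPLPHPL gives the pieces LP LP HPL HPL LP LP LP HPL HPL LP HPL LP HPL LP LP LP HPL, which concatenate to the answer.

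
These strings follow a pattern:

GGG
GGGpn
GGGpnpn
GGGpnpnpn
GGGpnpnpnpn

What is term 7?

GGGpnpnpnpnpnpn

The strings grow by a fixed suffix pn each time.
From GGGpnpnpnpn, 2 further steps: GGGpnpnpnpn → GGGpnpnpnpnpn → (answer).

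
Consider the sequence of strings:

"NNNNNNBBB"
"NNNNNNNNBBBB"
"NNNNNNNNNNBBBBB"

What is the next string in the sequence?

NNNNNNNNNNNNBBBBBB

Each string has the form N^{2n} B^{n}, where the shown terms are n = 3, 4, 5.
For the next term, n = 6, so the run lengths are 12, 6.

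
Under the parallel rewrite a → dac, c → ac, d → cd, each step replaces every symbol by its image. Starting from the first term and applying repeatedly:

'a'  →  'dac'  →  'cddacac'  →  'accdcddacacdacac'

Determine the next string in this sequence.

Rewriting the 16 symbols of accdcddacacdacac one by one yields dac ac ac cd ac cd cd dac ac dac ac cd dac ac dac ac; concatenated:

dacacaccdaccdcddacacdacaccddacacdacac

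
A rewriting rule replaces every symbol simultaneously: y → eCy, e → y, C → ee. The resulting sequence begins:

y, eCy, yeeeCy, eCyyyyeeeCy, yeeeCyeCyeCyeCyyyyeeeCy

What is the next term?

Applying the rule to each of the 23 symbols of yeeeCyeCyeCyeCyyyyeeeCy gives the pieces eCy y y y ee eCy y ee eCy y ee eCy y ee eCy eCy eCy eCy y y y ee eCy, which concatenate to the answer.

eCyyyyeeeCyyeeeCyyeeeCyyeeeCyeCyeCyeCyyyyeeeCy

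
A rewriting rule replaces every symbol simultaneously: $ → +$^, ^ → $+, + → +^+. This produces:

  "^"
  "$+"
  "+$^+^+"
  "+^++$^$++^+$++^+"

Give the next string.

Rewriting the 16 symbols of +^++$^$++^+$++^+ one by one yields +^+ $+ +^+ +^+ +$^ $+ +$^ +^+ +^+ $+ +^+ +$^ +^+ +^+ $+ +^+; concatenated:

+^+$++^++^++$^$++$^+^++^+$++^++$^+^++^+$++^+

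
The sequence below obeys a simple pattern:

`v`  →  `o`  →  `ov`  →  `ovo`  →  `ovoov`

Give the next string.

Each term (from the third on) is the previous term followed by the one before it: term 3 = o·v = ov.
The next term joins ovoov and ovo.

ovoovovo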